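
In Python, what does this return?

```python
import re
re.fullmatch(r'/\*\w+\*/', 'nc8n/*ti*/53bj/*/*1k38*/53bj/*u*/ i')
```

None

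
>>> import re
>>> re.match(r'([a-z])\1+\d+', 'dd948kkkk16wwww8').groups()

('d',)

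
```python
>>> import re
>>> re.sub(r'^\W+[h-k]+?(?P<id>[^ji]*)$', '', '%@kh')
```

''

This matches anchored at the start of the string; then one or more of a non-word character; then one or more of a character in [h-k] (lazy); then zero or more of any character except [ji] (captured as 'id'); then anchored at the end.
Every occurrence is swapped for ''.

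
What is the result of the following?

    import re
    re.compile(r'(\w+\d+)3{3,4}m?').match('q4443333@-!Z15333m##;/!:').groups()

The pattern matches one or more of a word character, then one or more of a digit (captured); then 3 to 4 of a literal '3', then optionally the literal 'm'.
With `match`, the pattern is implicitly anchored at the beginning.
The match spans [0:8] → 'q4443333'.
Captured: group 1 = 'q4443'.

('q4443',)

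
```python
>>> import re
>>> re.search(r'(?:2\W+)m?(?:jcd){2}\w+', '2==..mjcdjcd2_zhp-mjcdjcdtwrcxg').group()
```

The match spans [0:17] → '2==..mjcdjcd2_zhp'.

'2==..mjcdjcd2_zhp'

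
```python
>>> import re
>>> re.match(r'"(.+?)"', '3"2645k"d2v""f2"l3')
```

`re.match` only tries the pattern at the start of the string.
Here the pattern fails at index 0, so the call returns None.

None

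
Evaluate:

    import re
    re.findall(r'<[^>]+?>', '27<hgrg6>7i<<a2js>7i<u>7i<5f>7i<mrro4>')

Walking the string: at [2:9] → '<hgrg6>'; at [11:18] → '<<a2js>'; at [20:23] → '<u>'; at [25:29] → '<5f>'; at [31:38] → '<mrro4>'.
With no groups in the pattern, `findall` gives back each whole match — 5 here.

['<hgrg6>', '<<a2js>', '<u>', '<5f>', '<mrro4>']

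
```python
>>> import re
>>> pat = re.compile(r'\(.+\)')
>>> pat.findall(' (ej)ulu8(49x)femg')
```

With no groups in the pattern, `findall` gives back each whole match — 1 here.

['(ej)ulu8(49x)']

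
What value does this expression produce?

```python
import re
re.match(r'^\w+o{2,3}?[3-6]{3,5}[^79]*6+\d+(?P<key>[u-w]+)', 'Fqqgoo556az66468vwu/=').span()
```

This matches anchored at the start of the string; then one or more of a word character, then 2 to 3 of a literal 'o' (lazy); then 3 to 5 of a character in [3-6], then zero or more of any character except [79], then one or more of a literal '6'; then one or more of a digit; then one or more of a character in [u-w] (captured as 'key').
`match` is anchored at position 0; if the pattern doesn't fit there, it returns None.
The match spans [0:19] → 'Fqqgoo556az66468vwu'.
Captured: group 1 = 'vwu'.

(0, 19)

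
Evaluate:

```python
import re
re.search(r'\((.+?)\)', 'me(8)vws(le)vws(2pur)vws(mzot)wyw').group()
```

The match spans [2:5] → '(8)'.

'(8)'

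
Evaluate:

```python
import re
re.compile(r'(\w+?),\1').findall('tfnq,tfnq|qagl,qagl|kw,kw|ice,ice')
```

['tfnq', 'qagl', 'kw', 'ice']

`\1` has to match the exact text group 1 already captured.
Scanning left to right: at [0:9] match 'tfnq,tfnq', group 1 = 'tfnq'; at [10:19] match 'qagl,qagl', group 1 = 'qagl'; at [20:25] match 'kw,kw', group 1 = 'kw'; at [26:33] match 'ice,ice', group 1 = 'ice'.
`findall` collects group 1 from each match (4 total).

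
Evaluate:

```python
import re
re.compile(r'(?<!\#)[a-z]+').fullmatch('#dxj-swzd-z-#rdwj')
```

`(?!…)`/`(?<!…)` only lets a position through if the neighbouring text does NOT match; no characters are consumed.
For `fullmatch`, every character of the input must be accounted for by the pattern.
Here the string isn't matched end-to-end, so the call returns None.

None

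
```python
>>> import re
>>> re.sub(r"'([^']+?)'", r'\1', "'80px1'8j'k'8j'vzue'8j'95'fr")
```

'80px18jk8jvzue8j95fr'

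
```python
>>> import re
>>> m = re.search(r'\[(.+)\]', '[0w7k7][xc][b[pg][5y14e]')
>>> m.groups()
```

`re.search` scans for the first position where the pattern succeeds.
The match spans [0:24] → '[0w7k7][xc][b[pg][5y14e]'.
Captured: group 1 = '0w7k7][xc][b[pg][5y14e'.

('0w7k7][xc][b[pg][5y14e',)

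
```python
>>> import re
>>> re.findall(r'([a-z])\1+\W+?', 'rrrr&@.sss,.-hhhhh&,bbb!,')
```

['r', 's', 'h', 'b']

`\1` is not a pattern — it's the concrete string captured by group 1, re-applied verbatim.
With a single group, `findall` returns only what that group captured — 4 items.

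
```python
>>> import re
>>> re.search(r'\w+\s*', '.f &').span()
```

This matches one or more of a word character; then zero or more of whitespace.
`re.search` scans for the first position where the pattern succeeds.
The match spans [1:3] → 'f '.

(1, 3)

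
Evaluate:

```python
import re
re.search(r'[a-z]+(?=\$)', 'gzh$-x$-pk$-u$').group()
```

Lookahead/lookbehind check context without consuming it, so the matched span excludes the asserted characters.
`search` walks the string left to right and returns the first match it finds.
The match spans [0:3] → 'gzh'.

'gzh'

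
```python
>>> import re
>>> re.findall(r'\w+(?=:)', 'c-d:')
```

['d']

Lookahead/lookbehind check context without consuming it, so the matched span excludes the asserted characters.
Matches: at [2:3] → 'd'.
Since nothing is captured, `findall` lists the 1 matched substring directly.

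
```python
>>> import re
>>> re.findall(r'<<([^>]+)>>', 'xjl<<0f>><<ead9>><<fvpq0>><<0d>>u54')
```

With a single group, `findall` returns only what that group captured — 4 items.

['0f', 'ead9', 'fvpq0', '0d']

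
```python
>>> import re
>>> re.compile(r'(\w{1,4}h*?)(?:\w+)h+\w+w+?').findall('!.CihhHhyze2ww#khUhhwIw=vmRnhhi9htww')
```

['Cihh', 'khU', 'vmRn']

The pattern matches 1 to 4 of a word character, then zero or more of a literal 'h' (lazy) (captured); then one or more of a word character (non-capturing group); then one or more of a literal 'h', then one or more of a word character, then one or more of a literal 'w' (lazy).
Matches: at [2:14] match 'CihhHhyze2ww', group 1 = 'Cihh'; at [15:23] match 'khUhhwIw', group 1 = 'khU'; at [24:36] match 'vmRnhhi9htww', group 1 = 'vmRn'.
With a single group, `findall` returns only what that group captured — 3 items.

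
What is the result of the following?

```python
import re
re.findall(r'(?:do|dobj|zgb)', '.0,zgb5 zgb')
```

['zgb', 'zgb']

Scanning left to right: at [3:6] → 'zgb'; at [8:11] → 'zgb'.
Since nothing is captured, `findall` lists the 2 matched substrings directly.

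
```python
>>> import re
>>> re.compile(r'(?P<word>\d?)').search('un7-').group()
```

Pattern: optionally a digit (captured as 'word').
`search` walks the string left to right and returns the first match it finds.
The match spans [0:0] → ''.
Captured: group 1 = ''.

''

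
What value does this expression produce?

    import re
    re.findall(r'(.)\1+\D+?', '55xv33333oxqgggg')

['5', '3', 'g']

A backreference is literal: `\1` must see the identical characters the first group matched.
With a single group, `findall` returns only what that group captured — 3 items.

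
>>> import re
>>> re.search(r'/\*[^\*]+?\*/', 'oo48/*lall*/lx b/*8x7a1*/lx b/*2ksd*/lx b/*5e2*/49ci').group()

`re.search` scans for the first position where the pattern succeeds.
The match spans [4:12] → '/*lall*/'.

'/*lall*/'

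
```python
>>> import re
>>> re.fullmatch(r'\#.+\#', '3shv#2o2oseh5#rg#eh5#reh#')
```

`re.fullmatch` requires the pattern to consume the entire string.
Here the pattern can't cover the whole string, so the call returns None.

None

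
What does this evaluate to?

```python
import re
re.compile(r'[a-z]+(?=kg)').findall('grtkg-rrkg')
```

['grt', 'rr']

The `(?=…)`/`(?<=…)` assertion just peeks at neighbouring text; it doesn't advance the match position.
Matches: at [0:3] → 'grt'; at [6:8] → 'rr'.
No capturing groups, so `findall` returns the 2 full match strings.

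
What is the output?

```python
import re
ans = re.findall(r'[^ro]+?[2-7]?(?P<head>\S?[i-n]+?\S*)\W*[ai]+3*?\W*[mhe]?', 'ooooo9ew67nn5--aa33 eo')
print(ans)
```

['7nn5--a']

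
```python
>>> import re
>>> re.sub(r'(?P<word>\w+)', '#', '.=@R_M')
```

Every occurrence is swapped for '#'.

'.=@#'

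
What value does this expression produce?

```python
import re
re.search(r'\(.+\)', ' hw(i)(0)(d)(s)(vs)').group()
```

'(i)(0)(d)(s)(vs)'

The match spans [3:19] → '(i)(0)(d)(s)(vs)'.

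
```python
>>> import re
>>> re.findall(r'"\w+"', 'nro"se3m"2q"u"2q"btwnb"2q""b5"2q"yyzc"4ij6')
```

['"se3m"', '"u"', '"btwnb"', '"b5"', '"yyzc"']

Matches: at [3:9] → '"se3m"'; at [11:14] → '"u"'; at [16:23] → '"btwnb"'; at [26:30] → '"b5"'; at [32:38] → '"yyzc"'.
With no groups in the pattern, `findall` gives back each whole match — 5 here.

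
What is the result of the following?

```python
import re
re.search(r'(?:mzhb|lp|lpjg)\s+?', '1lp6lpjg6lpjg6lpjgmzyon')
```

Here the pattern never matches, so the call returns None.

None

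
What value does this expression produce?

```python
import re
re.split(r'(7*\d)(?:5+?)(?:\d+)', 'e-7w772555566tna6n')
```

['e-7w', '772', 'tna6n']

This matches zero or more of the literal '7', then a digit (captured); then one or more of a literal '5' (lazy) (non-capturing group); then one or more of a digit (non-capturing group).
Matches to split on: at [4:13] → '772555566'.
With a capturing group present, the delimiter's captured portion is kept in the result list.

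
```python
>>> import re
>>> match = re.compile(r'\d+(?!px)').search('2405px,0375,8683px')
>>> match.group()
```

'240'

A negative assertion filters positions out without eating any characters.
`re.search` scans for the first position where the pattern succeeds.
The match spans [0:3] → '240'.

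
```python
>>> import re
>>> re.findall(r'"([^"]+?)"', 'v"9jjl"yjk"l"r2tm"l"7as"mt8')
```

['9jjl', 'l', 'l']

One capturing group, so `findall` returns just the captured substring from each match — 3 in all.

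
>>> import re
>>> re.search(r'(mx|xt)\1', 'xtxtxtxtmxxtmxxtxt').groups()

`\1` has to match the exact text group 1 already captured.
Unlike `match`, `search` isn't anchored — it looks for the pattern anywhere in the string.
The match spans [0:4] → 'xtxt'.
Captured: group 1 = 'xt'.

('xt',)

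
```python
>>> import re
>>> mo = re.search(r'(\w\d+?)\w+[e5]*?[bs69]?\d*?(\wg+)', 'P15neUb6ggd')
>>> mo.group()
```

'P15neUb6gg'

The match spans [0:10] → 'P15neUb6gg'.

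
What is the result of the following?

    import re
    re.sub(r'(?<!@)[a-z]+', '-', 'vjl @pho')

`(?!…)`/`(?<!…)` only lets a position through if the neighbouring text does NOT match; no characters are consumed.
Matches: at [0:3] → 'vjl'; at [6:8] → 'ho'.
`sub` substitutes '-' at each match site.

'- @p-'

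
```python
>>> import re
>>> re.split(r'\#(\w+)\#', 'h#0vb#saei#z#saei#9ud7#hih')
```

Matches to split on: at [1:6] → '#0vb#'; at [10:13] → '#z#'; at [17:23] → '#9ud7#'.
Because the pattern has a capturing group, `split` also inserts each captured text between the pieces.

['h', '0vb', 'saei', 'z', 'saei', '9ud7', 'hih']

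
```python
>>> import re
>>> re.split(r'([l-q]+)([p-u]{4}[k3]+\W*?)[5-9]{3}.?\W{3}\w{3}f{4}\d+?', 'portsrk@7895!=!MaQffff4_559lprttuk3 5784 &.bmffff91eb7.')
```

['', 'po', 'rtsrk@', '_559lprttuk3 5784 &.bmffff91eb7.']

The pattern matches one or more of a character in [l-q] (captured); then exactly 4 of a character in [p-u], then one or more of one of [k3], then zero or more of a non-word character (lazy) (captured); then exactly 3 of a character in [5-9], then optionally any character, then exactly 3 of a non-word character; then exactly 3 of a word character, then exactly 4 of the literal 'f', then one or more of a digit (lazy).
Matches to split on: at [0:23] → 'portsrk@7895!=!MaQffff4'.
With a capturing group present, the delimiter's captured portion is kept in the result list.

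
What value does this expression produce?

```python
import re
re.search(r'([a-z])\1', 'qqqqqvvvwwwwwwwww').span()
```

A backreference is literal: `\1` must see the identical characters the first group matched.
`re.search` tries every starting position until one works.
The match spans [0:2] → 'qq'.
Captured: group 1 = 'q'.

(0, 2)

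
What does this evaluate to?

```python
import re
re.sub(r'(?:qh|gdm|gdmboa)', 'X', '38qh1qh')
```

'38X1X'

Matches: at [2:4] → 'qh'; at [5:7] → 'qh'.
Every occurrence is swapped for 'X'.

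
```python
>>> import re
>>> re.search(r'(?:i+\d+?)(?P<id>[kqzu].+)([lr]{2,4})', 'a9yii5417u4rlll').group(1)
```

The pattern matches one or more of the literal 'i', then one or more of a digit (lazy) (non-capturing group); then one of [kqzu], then one or more of any character (captured as 'id'); then 2 to 4 of one of [lr] (captured).
`search` walks the string left to right and returns the first match it finds.
The match spans [3:15] → 'ii5417u4rlll'.
Captured: group 1 = 'u4rl', group 2 = 'll'.

'u4rl'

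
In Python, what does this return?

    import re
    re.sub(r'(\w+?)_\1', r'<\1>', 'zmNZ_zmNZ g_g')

'<zmNZ> <g>'

`\1` is not a pattern — it's the concrete string captured by group 1, re-applied verbatim.
Matches: at [0:9] → 'zmNZ_zmNZ'; at [10:13] → 'g_g'.
`\1` in the replacement pulls in group 1's text for each match.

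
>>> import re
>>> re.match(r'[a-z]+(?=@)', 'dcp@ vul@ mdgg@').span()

(0, 3)

With `match`, the pattern is implicitly anchored at the beginning.
The match spans [0:3] → 'dcp'.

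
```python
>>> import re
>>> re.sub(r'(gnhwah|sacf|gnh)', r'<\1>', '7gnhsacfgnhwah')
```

'7<gnh><sacf><gnhwah>'

Alternation tries branches left to right and keeps the first one that lets the overall match succeed at that position.
Each match is replaced using the text its own group 1 captured.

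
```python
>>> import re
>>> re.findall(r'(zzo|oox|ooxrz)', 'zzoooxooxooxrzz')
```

['zzo', 'oox', 'oox', 'oox']

The regex engine tests alternatives in the order written; an earlier branch that matches wins even if a later one would match more.
One capturing group, so `findall` returns just the captured substring from each match — 4 in all.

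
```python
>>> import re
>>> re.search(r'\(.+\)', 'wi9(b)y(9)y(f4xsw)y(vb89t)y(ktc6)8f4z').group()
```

`re.search` scans for the first position where the pattern succeeds.
The match spans [3:33] → '(b)y(9)y(f4xsw)y(vb89t)y(ktc6)'.

'(b)y(9)y(f4xsw)y(vb89t)y(ktc6)'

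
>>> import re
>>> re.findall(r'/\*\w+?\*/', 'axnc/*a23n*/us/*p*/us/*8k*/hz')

Matches: at [4:12] → '/*a23n*/'; at [14:19] → '/*p*/'; at [21:27] → '/*8k*/'.
No capturing groups, so `findall` returns the 3 full match strings.

['/*a23n*/', '/*p*/', '/*8k*/']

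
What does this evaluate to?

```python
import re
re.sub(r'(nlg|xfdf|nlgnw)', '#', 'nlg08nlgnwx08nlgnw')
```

The regex engine tests alternatives in the order written; an earlier branch that matches wins even if a later one would match more.
Matches: at [0:3] → 'nlg'; at [5:8] → 'nlg'; at [13:16] → 'nlg'.
`sub` substitutes '#' at each match site.

'#08#nwx08#nw'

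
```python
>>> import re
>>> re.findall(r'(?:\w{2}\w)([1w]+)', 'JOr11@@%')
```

['11']

This matches exactly 2 of a word character, then a word character (non-capturing group); then one or more of one of [1w] (captured).
Matches: at [0:5] match 'JOr11', group 1 = '11'.
Because there's exactly one group, `findall` drops the full match and keeps group 1 from the one hit.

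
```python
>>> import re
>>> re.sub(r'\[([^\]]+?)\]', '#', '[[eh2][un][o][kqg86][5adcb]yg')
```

Every occurrence is swapped for '#'.

'#####yg'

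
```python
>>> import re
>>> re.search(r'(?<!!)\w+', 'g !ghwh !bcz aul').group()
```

'g'

`(?!…)`/`(?<!…)` only lets a position through if the neighbouring text does NOT match; no characters are consumed.
The match spans [0:1] → 'g'.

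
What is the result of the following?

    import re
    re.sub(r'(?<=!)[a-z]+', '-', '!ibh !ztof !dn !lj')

The `(?=…)`/`(?<=…)` assertion just peeks at neighbouring text; it doesn't advance the match position.
`sub` substitutes '-' at each match site.

'!- !- !- !-'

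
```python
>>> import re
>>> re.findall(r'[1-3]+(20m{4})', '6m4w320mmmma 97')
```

One capturing group, so `findall` returns just the captured substring from the one match — 1 in all.

['20mmmm']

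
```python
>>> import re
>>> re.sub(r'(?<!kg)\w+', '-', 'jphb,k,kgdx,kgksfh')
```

Because the assertion is negative and zero-width, positions next to the forbidden text are skipped.
Matches: at [0:4] → 'jphb'; at [5:6] → 'k'; at [7:11] → 'kgdx'; at [12:18] → 'kgksfh'.
`sub` substitutes '-' at each match site.

'-,-,-,-'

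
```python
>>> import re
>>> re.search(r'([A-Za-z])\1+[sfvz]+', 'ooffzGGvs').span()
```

The backreference `\1` re-matches whatever the first group consumed, character for character.
The match spans [0:5] → 'ooffz'.

(0, 5)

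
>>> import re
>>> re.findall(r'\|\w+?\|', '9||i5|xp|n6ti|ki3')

Scanning left to right: at [2:6] → '|i5|'; at [8:14] → '|n6ti|'.
`findall` yields the raw match text (2 of them) because the pattern has no groups.

['|i5|', '|n6ti|']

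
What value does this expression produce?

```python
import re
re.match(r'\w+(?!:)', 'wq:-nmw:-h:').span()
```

`(?!…)`/`(?<!…)` only lets a position through if the neighbouring text does NOT match; no characters are consumed.
`re.match` won't scan ahead — the pattern has to work from the very first character.
The match spans [0:1] → 'w'.

(0, 1)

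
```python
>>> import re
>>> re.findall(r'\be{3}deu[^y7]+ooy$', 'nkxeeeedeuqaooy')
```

[]

No capturing groups, so `findall` returns the 0 full match strings.
Nothing in the string satisfies the pattern, so the list is empty.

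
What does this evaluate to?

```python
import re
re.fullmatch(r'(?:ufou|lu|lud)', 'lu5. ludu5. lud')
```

`re.fullmatch` is like wrapping the pattern in `^…$` (in single-line mode).
Here the string isn't matched end-to-end, so the call returns None.

None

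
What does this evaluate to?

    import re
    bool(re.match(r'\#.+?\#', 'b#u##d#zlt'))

False

`re.match` won't scan ahead — the pattern has to work from the very first character.
Here position 0 doesn't satisfy it, so the call returns None, and `bool(None)` is False.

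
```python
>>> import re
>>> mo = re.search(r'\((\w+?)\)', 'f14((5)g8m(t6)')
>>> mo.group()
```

'(5)'

The match spans [4:7] → '(5)'.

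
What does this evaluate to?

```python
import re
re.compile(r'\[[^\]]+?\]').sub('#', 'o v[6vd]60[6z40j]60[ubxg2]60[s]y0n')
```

'o v#60#60#60#y0n'

Each match is replaced by '#'.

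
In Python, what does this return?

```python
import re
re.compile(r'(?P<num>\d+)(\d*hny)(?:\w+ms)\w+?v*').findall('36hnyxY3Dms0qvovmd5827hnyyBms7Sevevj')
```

This matches one or more of a digit (captured as 'num'); then zero or more of a digit, then the literal 'hny' (captured); then one or more of a word character, then the literal 'ms' (non-capturing group); then one or more of a word character (lazy), then zero or more of the literal 'v'.
Multiple groups make `findall` return tuples — one 2-tuple for the one match.

[('36', 'hny')]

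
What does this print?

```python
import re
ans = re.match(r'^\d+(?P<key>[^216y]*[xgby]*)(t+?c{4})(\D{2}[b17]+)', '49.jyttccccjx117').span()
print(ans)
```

(0, 16)

`re.match` won't scan ahead — the pattern has to work from the very first character.
The match spans [0:16] → '49.jyttccccjx117'.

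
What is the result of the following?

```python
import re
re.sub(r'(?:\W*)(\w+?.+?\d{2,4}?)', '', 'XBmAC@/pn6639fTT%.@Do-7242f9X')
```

'42f9X'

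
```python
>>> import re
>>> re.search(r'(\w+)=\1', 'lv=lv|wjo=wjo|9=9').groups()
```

The match spans [0:5] → 'lv=lv'.
Captured: group 1 = 'lv'.

('lv',)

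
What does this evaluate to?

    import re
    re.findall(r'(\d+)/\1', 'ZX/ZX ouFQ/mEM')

[]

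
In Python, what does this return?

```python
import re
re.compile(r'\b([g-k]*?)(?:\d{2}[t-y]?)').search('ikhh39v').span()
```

The match spans [0:7] → 'ikhh39v'.

(0, 7)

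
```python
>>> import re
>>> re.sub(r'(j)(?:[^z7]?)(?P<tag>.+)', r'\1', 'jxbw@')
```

'j'

The pattern matches a literal 'j' (captured); then optionally any character except [z7] (non-capturing group); then one or more of any character (captured as 'tag').
Matches: at [0:5] → 'jxbw@'.
The replacement refers to a captured group, so each match is rewritten using its own captured text.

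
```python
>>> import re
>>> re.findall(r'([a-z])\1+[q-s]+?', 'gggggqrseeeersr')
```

['g', 'e']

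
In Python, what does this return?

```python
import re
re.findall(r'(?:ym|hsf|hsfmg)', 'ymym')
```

['ym', 'ym']

Matches: at [0:2] → 'ym'; at [2:4] → 'ym'.
With no groups in the pattern, `findall` gives back each whole match — 2 here.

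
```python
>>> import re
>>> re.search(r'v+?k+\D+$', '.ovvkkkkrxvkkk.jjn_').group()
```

The pattern matches one or more of the literal 'v' (lazy), then one or more of the literal 'k'; then one or more of a non-digit; then anchored at the end.
`re.search` scans for the first position where the pattern succeeds.
The match spans [2:19] → 'vvkkkkrxvkkk.jjn_'.

'vvkkkkrxvkkk.jjn_'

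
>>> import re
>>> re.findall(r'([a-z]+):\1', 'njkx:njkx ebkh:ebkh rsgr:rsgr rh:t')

['njkx', 'ebkh', 'rsgr']

`\1` has to match the exact text group 1 already captured.
Walking the string: at [0:9] match 'njkx:njkx', group 1 = 'njkx'; at [10:19] match 'ebkh:ebkh', group 1 = 'ebkh'; at [20:29] match 'rsgr:rsgr', group 1 = 'rsgr'.
`findall` collects group 1 from each match (3 total).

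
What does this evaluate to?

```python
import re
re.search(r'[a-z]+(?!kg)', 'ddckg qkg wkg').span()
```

(0, 5)

The negative lookaround is zero-width — it rules out positions where the adjacent text would match, without consuming anything.
`search` walks the string left to right and returns the first match it finds.
The match spans [0:5] → 'ddckg'.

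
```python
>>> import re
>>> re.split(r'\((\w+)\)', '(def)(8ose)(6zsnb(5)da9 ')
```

['', 'def', '', '8ose', '(6zsnb', '5', 'da9 ']

`re.split` interleaves the captured-group text with the surrounding fragments.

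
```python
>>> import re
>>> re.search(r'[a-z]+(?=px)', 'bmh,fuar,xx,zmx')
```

None

Because the assertion is zero-width, the text it checks is not consumed and won't appear in the result.
`re.search` scans for the first position where the pattern succeeds.
Here nothing in the string fits, so the call returns None.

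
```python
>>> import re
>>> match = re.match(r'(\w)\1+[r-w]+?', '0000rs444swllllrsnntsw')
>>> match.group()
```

`match` is anchored at position 0; if the pattern doesn't fit there, it returns None.
The match spans [0:5] → '0000r'.

'0000r'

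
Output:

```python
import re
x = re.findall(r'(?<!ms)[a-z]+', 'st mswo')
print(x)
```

`(?!…)`/`(?<!…)` only lets a position through if the neighbouring text does NOT match; no characters are consumed.
With no groups in the pattern, `findall` gives back each whole match — 2 here.

['st', 'mswo']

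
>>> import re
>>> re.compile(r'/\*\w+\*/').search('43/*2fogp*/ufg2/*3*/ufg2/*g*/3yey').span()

(2, 11)

`search` walks the string left to right and returns the first match it finds.
The match spans [2:11] → '/*2fogp*/'.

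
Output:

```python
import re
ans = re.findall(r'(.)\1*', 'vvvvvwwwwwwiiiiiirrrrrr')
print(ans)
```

['v', 'w', 'i', 'r']

The backreference `\1` re-matches whatever the first group consumed, character for character.
With a single group, `findall` returns only what that group captured — 4 items.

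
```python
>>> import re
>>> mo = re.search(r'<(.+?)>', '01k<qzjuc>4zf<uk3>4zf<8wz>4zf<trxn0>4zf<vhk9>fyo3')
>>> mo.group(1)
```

The match spans [3:10] → '<qzjuc>'.
Captured: group 1 = 'qzjuc'.

'qzjuc'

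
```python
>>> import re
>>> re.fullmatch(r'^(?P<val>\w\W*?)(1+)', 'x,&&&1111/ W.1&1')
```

None

`re.fullmatch` is like wrapping the pattern in `^…$` (in single-line mode).
Here there's no way to consume every character, so the call returns None.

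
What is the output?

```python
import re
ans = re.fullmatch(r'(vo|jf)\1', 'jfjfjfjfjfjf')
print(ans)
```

None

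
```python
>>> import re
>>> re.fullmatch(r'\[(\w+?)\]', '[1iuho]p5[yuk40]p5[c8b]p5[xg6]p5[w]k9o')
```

None

`re.fullmatch` is like wrapping the pattern in `^…$` (in single-line mode).
Here the pattern can't cover the whole string, so the call returns None.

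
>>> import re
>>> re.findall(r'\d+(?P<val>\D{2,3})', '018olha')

This matches one or more of a digit; then 2 to 3 of a non-digit (captured as 'val').
Walking the string: at [0:6] match '018olh', group 1 = 'olh'.
`findall` collects group 1 from the one match (1 total).

['olh']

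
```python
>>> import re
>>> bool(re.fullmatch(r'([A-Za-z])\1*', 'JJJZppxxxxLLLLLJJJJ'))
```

False

`\1` has to match the exact text group 1 already captured.
`re.fullmatch` is like wrapping the pattern in `^…$` (in single-line mode).
Here the pattern can't cover the whole string, so the call returns None, and `bool(None)` is False.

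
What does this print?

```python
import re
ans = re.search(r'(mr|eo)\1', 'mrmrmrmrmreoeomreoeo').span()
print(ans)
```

(0, 4)

`\1` is not a pattern — it's the concrete string captured by group 1, re-applied verbatim.
`search` walks the string left to right and returns the first match it finds.
The match spans [0:4] → 'mrmr'.
Captured: group 1 = 'mr'.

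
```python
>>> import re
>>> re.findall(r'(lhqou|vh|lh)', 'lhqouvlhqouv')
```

['lhqou', 'lhqou']

Alternation tries branches left to right and keeps the first one that lets the overall match succeed at that position.
Matches: at [0:5] match 'lhqou', group 1 = 'lhqou'; at [6:11] match 'lhqou', group 1 = 'lhqou'.
`findall` collects group 1 from each match (2 total).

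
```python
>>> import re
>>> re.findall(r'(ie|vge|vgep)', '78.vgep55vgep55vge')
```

['vge', 'vge', 'vge']

Alternation tries branches left to right and keeps the first one that lets the overall match succeed at that position.
Walking the string: at [3:6] match 'vge', group 1 = 'vge'; at [9:12] match 'vge', group 1 = 'vge'; at [15:18] match 'vge', group 1 = 'vge'.
`findall` collects group 1 from each match (3 total).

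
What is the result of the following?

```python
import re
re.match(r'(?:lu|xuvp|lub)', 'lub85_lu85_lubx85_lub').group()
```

`|` is ordered: at each position the engine commits to the first alternative that works.
With `match`, the pattern is implicitly anchored at the beginning.
The match spans [0:2] → 'lu'.

'lu'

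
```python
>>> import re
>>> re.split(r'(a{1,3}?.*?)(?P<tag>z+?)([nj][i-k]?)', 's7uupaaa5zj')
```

['s7uup', 'aaa5', 'z', 'j', '']

Because the pattern has a capturing group, `split` also inserts each captured text between the pieces.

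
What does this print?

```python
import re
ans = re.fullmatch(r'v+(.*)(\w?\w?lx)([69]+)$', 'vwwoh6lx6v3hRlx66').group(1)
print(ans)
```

The match spans [0:17] → 'vwwoh6lx6v3hRlx66'.
Captured: group 1 = 'wwoh6lx6v3hR', group 2 = 'lx', group 3 = '66'.

wwoh6lx6v3hR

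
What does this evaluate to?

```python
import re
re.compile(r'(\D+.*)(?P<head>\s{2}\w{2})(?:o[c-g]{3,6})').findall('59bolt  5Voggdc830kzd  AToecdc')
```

[('bolt  5Voggdc830kzd', '  AT')]

The pattern matches one or more of a non-digit, then zero or more of any character (captured); then exactly 2 of whitespace, then exactly 2 of a word character (captured as 'head'); then the literal 'o', then 3 to 6 of a character in [c-g] (non-capturing group).
2 groups means the one result is a tuple of 2 captured strings — 1 here.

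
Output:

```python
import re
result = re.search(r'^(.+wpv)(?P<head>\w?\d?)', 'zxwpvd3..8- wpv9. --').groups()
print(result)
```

The match spans [0:16] → 'zxwpvd3..8- wpv9'.
Captured: group 1 = 'zxwpvd3..8- wpv', group 2 = '9'.

('zxwpvd3..8- wpv', '9')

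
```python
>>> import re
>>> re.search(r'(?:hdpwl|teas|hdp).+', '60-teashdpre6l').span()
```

Unlike `match`, `search` isn't anchored — it looks for the pattern anywhere in the string.
The match spans [3:14] → 'teashdpre6l'.

(3, 14)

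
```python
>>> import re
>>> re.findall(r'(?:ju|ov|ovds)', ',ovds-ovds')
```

`|` is ordered: at each position the engine commits to the first alternative that works.
Walking the string: at [1:3] → 'ov'; at [6:8] → 'ov'.
With no groups in the pattern, `findall` gives back each whole match — 2 here.

['ov', 'ov']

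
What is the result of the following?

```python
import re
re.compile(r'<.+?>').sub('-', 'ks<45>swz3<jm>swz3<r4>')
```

With the lazy modifier that quantifier settles for the fewest repetitions that let the rest of the pattern succeed (the atoms after it are unaffected and can still be greedy).
Matches: at [2:6] → '<45>'; at [10:14] → '<jm>'; at [18:22] → '<r4>'.
Every occurrence is swapped for '-'.

'ks-swz3-swz3-'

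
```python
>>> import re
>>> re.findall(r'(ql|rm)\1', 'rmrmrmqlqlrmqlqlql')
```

['rm', 'ql', 'ql']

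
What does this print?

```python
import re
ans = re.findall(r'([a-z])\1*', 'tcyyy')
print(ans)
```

The backreference `\1` re-matches whatever the first group consumed, character for character.
Walking the string: at [0:1] match 't', group 1 = 't'; at [1:2] match 'c', group 1 = 'c'; at [2:5] match 'yyy', group 1 = 'y'.
Because there's exactly one group, `findall` drops the full match and keeps group 1 from each hit.

['t', 'c', 'y']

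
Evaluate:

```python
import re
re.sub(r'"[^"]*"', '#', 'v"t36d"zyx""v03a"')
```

Matches: at [1:7] → '"t36d"'; at [10:12] → '""'.
`sub` substitutes '#' at each match site.

'v#zyx#v03a"'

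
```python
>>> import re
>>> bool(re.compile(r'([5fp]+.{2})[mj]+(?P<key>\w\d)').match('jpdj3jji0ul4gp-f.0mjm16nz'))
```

`re.match` only tries the pattern at the start of the string.
Here position 0 doesn't satisfy it, so the call returns None, and `bool(None)` is False.

False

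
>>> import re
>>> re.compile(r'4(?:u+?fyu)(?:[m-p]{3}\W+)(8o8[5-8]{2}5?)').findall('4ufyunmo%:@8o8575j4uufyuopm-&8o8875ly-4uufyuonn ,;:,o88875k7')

['8o8575', '8o8875']

With a single group, `findall` returns only what that group captured — 2 items.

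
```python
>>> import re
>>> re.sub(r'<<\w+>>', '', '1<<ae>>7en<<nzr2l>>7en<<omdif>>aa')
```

Matches: at [1:7] → '<<ae>>'; at [10:19] → '<<nzr2l>>'; at [22:31] → '<<omdif>>'.
Each match is replaced by ''.

'17en7enaa'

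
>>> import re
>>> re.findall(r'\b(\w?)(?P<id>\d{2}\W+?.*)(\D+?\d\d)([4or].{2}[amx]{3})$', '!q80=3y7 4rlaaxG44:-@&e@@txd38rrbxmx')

Pattern: a word boundary (`\b`, zero-width); then optionally a word character (captured); then exactly 2 of a digit, then one or more of a non-word character (lazy), then zero or more of any character (captured as 'id'); then one or more of a non-digit (lazy), then a digit, then a digit (captured); then one of [4or], then exactly 2 of any character, then exactly 3 of one of [amx] (captured); then anchored at the end.
Scanning left to right: at [1:36] match 'q80=3y7 4rlaaxG44:-@&e@@txd38rrbxmx', groups = ('q', '80=3y7 4rlaaxG44:-@&e@@tx', 'd38', 'rrbxmx').
With 4 capturing groups, `findall` returns a 4-tuple per match.

[('q', '80=3y7 4rlaaxG44:-@&e@@tx', 'd38', 'rrbxmx')]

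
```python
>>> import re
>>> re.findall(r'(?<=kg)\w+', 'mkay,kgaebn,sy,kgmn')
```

Because the assertion is zero-width, the text it checks is not consumed and won't appear in the result.
Walking the string: at [7:11] → 'aebn'; at [17:19] → 'mn'.
`findall` yields the raw match text (2 of them) because the pattern has no groups.

['aebn', 'mn']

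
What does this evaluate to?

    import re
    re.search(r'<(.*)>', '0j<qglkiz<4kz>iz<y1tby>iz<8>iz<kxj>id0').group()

'<qglkiz<4kz>iz<y1tby>iz<8>iz<kxj>'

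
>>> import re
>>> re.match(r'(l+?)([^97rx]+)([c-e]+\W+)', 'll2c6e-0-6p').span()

(0, 7)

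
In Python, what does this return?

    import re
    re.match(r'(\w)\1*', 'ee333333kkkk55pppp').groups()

('e',)

The backreference `\1` re-matches whatever the first group consumed, character for character.
`re.match` won't scan ahead — the pattern has to work from the very first character.
The match spans [0:2] → 'ee'.
Captured: group 1 = 'e'.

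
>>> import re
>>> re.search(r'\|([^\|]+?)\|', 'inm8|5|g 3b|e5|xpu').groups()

('5',)

The match spans [4:7] → '|5|'.
Captured: group 1 = '5'.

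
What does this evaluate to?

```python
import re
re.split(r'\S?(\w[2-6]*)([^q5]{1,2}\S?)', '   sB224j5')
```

['   ', 'B224', 'j5', '']

This matches optionally a non-whitespace character; then a word character, then zero or more of a character in [2-6] (captured); then 1 to 2 of any character except [q5], then optionally a non-whitespace character (captured).
Because the pattern has a capturing group, `split` also inserts each captured text between the pieces.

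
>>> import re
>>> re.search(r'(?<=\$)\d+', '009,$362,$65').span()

The `(?=…)`/`(?<=…)` assertion just peeks at neighbouring text; it doesn't advance the match position.
The match spans [5:8] → '362'.

(5, 8)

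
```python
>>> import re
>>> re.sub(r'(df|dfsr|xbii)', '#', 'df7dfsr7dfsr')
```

'#7#sr7#sr'

Alternation isn't longest-match — the leftmost alternative that fits at this position is chosen.
Each match is replaced by '#'.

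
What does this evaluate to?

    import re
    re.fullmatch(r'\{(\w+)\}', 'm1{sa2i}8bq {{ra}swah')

For `fullmatch`, every character of the input must be accounted for by the pattern.
Here there's no way to consume every character, so the call returns None.

None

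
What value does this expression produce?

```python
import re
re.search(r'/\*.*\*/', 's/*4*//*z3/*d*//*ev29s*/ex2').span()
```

`re.search` tries every starting position until one works.
The match spans [1:24] → '/*4*//*z3/*d*//*ev29s*/'.

(1, 24)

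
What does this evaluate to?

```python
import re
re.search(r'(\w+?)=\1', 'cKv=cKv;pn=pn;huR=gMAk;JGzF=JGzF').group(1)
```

The match spans [0:7] → 'cKv=cKv'.
Captured: group 1 = 'cKv'.

'cKv'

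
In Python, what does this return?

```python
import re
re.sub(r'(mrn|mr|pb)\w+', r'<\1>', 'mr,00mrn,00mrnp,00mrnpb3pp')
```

'mr,00<mr>,00<mrn>,00<mrn>'

Alternation tries branches left to right and keeps the first one that lets the overall match succeed at that position.
Matches: at [5:8] → 'mrn'; at [11:15] → 'mrnp'; at [18:26] → 'mrnpb3pp'.
`\1` in the replacement pulls in group 1's text for each match.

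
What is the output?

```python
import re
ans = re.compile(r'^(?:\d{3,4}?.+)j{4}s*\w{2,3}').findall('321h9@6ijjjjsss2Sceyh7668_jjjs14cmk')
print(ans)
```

With no groups in the pattern, `findall` gives back each whole match — 1 here.

['321h9@6ijjjjsss2Sc']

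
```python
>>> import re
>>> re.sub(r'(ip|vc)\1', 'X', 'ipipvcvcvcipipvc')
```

'XXvcXvc'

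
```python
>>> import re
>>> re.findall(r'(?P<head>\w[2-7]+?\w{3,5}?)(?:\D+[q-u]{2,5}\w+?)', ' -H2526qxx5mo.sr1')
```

The pattern matches a word character, then one or more of a character in [2-7] (lazy), then 3 to 5 of a word character (lazy) (captured as 'head'); then one or more of a non-digit, then 2 to 5 of a character in [q-u], then one or more of a word character (lazy) (non-capturing group).
Lazy quantifiers expand one character at a time until the remainder of the pattern can match.
Walking the string: at [2:17] match 'H2526qxx5mo.sr1', group 1 = 'H2526qxx5'.
One capturing group, so `findall` returns just the captured substring from the one match — 1 in all.

['H2526qxx5']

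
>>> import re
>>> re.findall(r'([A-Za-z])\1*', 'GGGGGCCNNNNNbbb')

`\1` has to match the exact text group 1 already captured.
Walking the string: at [0:5] match 'GGGGG', group 1 = 'G'; at [5:7] match 'CC', group 1 = 'C'; at [7:12] match 'NNNNN', group 1 = 'N'; at [12:15] match 'bbb', group 1 = 'b'.
`findall` collects group 1 from each match (4 total).

['G', 'C', 'N', 'b']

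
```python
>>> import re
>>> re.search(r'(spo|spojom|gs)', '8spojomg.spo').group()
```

'spo'

Branches in `(...|...)` are attempted left-to-right; the first branch that allows the whole pattern to succeed is taken.
The match spans [1:4] → 'spo'.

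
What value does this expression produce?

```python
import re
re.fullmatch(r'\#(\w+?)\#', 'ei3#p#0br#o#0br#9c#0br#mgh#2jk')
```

`re.fullmatch` is like wrapping the pattern in `^…$` (in single-line mode).
Here the string isn't matched end-to-end, so the call returns None.

None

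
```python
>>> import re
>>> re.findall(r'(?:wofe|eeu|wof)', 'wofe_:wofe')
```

['wofe', 'wofe']

Alternation tries branches left to right and keeps the first one that lets the overall match succeed at that position.
Walking the string: at [0:4] → 'wofe'; at [6:10] → 'wofe'.
No capturing groups, so `findall` returns the 2 full match strings.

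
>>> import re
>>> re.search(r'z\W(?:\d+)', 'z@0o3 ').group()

The pattern matches the literal 'z', then a non-word character; then one or more of a digit (non-capturing group).
`re.search` scans for the first position where the pattern succeeds.
The match spans [0:3] → 'z@0'.

'z@0'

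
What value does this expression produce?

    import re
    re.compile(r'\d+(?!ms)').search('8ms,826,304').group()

'826'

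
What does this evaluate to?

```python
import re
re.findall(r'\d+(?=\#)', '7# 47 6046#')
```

The lookaround is zero-width — it requires the adjacent text to match without consuming it, so the asserted text isn't part of the match.
No capturing groups, so `findall` returns the 2 full match strings.

['7', '6046']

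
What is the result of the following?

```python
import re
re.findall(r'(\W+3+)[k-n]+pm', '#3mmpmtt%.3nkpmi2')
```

The pattern matches one or more of a non-word character, then one or more of the literal '3' (captured); then one or more of a character in [k-n], then the literal 'pm'.
Because there's exactly one group, `findall` drops the full match and keeps group 1 from each hit.

['#3', '%.3']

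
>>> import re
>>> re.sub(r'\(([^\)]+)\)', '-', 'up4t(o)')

`sub` substitutes '-' at each match site.

'up4t-'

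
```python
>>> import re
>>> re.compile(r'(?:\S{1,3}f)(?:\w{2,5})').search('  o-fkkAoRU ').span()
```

(2, 10)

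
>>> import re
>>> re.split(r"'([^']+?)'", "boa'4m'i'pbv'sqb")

['boa', '4m', 'i', 'pbv', 'sqb']

Matches to split on: at [3:7] → "'4m'"; at [8:13] → "'pbv'".
`re.split` interleaves the captured-group text with the surrounding fragments.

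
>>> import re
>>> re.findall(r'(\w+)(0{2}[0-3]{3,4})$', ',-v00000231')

This matches one or more of a word character (captured); then exactly 2 of a literal '0', then 3 to 4 of a character in [0-3] (captured); then anchored at the end.
Matches: at [2:11] match 'v00000231', groups = ('v000', '00231').
`findall` packs the 2 group values into a tuple for every match.

[('v000', '00231')]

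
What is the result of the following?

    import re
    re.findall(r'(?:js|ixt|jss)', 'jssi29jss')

['js', 'js']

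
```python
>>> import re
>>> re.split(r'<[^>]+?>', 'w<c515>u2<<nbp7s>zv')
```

['w', 'u2', 'zv']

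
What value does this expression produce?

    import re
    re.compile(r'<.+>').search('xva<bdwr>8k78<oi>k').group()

'<bdwr>8k78<oi>'

`re.search` scans for the first position where the pattern succeeds.
The match spans [3:17] → '<bdwr>8k78<oi>'.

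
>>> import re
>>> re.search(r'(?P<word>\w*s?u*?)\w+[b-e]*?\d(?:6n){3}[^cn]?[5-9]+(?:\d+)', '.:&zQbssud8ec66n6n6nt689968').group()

'zQbssud8ec66n6n6nt689968'

Pattern: zero or more of a word character, then optionally a literal 's', then zero or more of the literal 'u' (lazy) (captured as 'word'); then one or more of a word character, then zero or more of a character in [b-e] (lazy), then a digit; then the literal '6n' repeated 3 times, then optionally any character except [cn], then one or more of a character in [5-9]; then one or more of a digit (non-capturing group).
`re.search` tries every starting position until one works.
The match spans [3:27] → 'zQbssud8ec66n6n6nt689968'.
Captured: group 1 = 'zQbssud8e'.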